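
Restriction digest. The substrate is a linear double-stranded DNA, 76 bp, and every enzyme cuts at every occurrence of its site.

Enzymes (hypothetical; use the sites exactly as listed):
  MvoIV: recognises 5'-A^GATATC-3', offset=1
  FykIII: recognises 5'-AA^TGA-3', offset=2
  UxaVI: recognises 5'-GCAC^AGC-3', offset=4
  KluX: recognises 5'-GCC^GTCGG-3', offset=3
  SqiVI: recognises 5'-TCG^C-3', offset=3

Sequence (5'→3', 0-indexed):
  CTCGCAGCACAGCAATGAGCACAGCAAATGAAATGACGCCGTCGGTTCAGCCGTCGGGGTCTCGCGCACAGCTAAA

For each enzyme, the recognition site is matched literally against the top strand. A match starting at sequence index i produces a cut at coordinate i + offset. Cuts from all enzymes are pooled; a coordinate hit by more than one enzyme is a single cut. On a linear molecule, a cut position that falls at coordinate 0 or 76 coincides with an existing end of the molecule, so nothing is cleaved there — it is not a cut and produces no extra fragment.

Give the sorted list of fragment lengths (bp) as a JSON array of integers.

[4,5,5,5,6,6,7,7,7,12,12]

Scan for sites:
  MvoIV (AGATATC, off=1): no sites
  FykIII (AATGA, off=2): starts [13, 26, 31] → cuts [15, 28, 33]
  UxaVI (GCACAGC, off=4): starts [6, 18, 65] → cuts [10, 22, 69]
  KluX (GCCGTCGG, off=3): starts [37, 49] → cuts [40, 52]
  SqiVI (TCGC, off=3): starts [1, 61] → cuts [4, 64]

All cut coordinates (distinct, sorted): [4, 10, 15, 22, 28, 33, 40, 52, 64, 69]

Fragment lengths:
  [0,4): 4 bp
  [4,10): 6 bp
  [10,15): 5 bp
  [15,22): 7 bp
  [22,28): 6 bp
  [28,33): 5 bp
  [33,40): 7 bp
  [40,52): 12 bp
  [52,64): 12 bp
  [64,69): 5 bp
  [69,76): 7 bp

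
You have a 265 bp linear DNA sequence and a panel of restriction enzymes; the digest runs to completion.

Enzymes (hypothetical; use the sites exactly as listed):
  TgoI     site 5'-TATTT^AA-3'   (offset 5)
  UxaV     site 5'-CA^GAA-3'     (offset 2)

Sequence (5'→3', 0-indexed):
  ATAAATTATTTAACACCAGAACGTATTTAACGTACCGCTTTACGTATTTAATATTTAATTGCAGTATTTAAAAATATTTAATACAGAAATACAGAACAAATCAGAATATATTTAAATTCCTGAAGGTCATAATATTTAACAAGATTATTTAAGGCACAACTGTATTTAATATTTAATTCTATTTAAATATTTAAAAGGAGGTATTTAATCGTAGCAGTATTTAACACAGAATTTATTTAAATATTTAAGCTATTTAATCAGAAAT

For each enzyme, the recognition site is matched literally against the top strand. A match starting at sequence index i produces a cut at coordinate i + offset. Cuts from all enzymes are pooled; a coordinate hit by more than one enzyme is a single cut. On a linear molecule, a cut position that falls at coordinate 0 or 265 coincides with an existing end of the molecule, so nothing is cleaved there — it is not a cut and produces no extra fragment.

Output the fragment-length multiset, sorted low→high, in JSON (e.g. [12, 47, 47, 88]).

[5,5,6,6,7,7,7,8,8,8,9,10,10,10,10,10,10,11,13,13,14,16,17,21,24]

Site scan:
  TgoI (TATTTAA, off=5): starts [6, 23, 44, 51, 64, 74, 108, 132, 145, 162, 169, 179, 187, 201, 217, 233, 241, 250] → cuts [11, 28, 49, 56, 69, 79, 113, 137, 150, 167, 174, 184, 192, 206, 222, 238, 246, 255]
  UxaV (CAGAA, off=2): starts [16, 83, 91, 101, 226, 258] → cuts [18, 85, 93, 103, 228, 260]

Pooled cuts: [11, 18, 28, 49, 56, 69, 79, 85, 93, 103, 113, 137, 150, 167, 174, 184, 192, 206, 222, 228, 238, 246, 255, 260]

Fragment lengths:
  [0,11): 11 bp
  [11,18): 7 bp
  [18,28): 10 bp
  [28,49): 21 bp
  [49,56): 7 bp
  [56,69): 13 bp
  [69,79): 10 bp
  [79,85): 6 bp
  [85,93): 8 bp
  [93,103): 10 bp
  [103,113): 10 bp
  [113,137): 24 bp
  [137,150): 13 bp
  [150,167): 17 bp
  [167,174): 7 bp
  [174,184): 10 bp
  [184,192): 8 bp
  [192,206): 14 bp
  [206,222): 16 bp
  [222,228): 6 bp
  [228,238): 10 bp
  [238,246): 8 bp
  [246,255): 9 bp
  [255,260): 5 bp
  [260,265): 5 bp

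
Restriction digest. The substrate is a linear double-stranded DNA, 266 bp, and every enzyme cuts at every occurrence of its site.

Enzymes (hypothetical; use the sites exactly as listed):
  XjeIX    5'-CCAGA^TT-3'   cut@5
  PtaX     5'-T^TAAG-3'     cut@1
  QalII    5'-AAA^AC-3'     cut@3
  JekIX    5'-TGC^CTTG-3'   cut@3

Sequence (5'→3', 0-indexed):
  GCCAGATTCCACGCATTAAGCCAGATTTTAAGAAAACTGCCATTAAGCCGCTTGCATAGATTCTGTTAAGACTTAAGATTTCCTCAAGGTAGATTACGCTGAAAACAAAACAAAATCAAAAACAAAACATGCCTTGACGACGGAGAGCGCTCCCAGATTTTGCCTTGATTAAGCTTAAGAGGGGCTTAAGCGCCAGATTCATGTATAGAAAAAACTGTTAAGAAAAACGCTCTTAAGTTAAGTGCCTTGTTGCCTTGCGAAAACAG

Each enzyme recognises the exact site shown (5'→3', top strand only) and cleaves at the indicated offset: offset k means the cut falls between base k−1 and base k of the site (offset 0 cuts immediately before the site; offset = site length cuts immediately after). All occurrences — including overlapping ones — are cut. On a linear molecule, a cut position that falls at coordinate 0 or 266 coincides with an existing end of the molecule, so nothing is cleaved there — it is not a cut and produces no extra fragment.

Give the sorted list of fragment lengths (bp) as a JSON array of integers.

Per-enzyme occurrences:
  XjeIX (CCAGATT, off=5): starts [1, 20, 152, 192] → cuts [6, 25, 157, 197]
  PtaX (TTAAG, off=1): starts [15, 27, 42, 65, 72, 168, 174, 185, 217, 232, 237] → cuts [16, 28, 43, 66, 73, 169, 175, 186, 218, 233, 238]
  QalII (AAAAC, off=3): starts [32, 101, 106, 118, 123, 210, 223, 259] → cuts [35, 104, 109, 121, 126, 213, 226, 262]
  JekIX (TGCCTTG, off=3): starts [129, 160, 242, 250] → cuts [132, 163, 245, 253]

All cut coordinates (distinct, sorted): [6, 16, 25, 28, 35, 43, 66, 73, 104, 109, 121, 126, 132, 157, 163, 169, 175, 186, 197, 213, 218, 226, 233, 238, 245, 253, 262]

Fragment lengths:
  [0,6): 6 bp
  [6,16): 10 bp
  [16,25): 9 bp
  [25,28): 3 bp
  [28,35): 7 bp
  [35,43): 8 bp
  [43,66): 23 bp
  [66,73): 7 bp
  [73,104): 31 bp
  [104,109): 5 bp
  [109,121): 12 bp
  [121,126): 5 bp
  [126,132): 6 bp
  [132,157): 25 bp
  [157,163): 6 bp
  [163,169): 6 bp
  [169,175): 6 bp
  [175,186): 11 bp
  [186,197): 11 bp
  [197,213): 16 bp
  [213,218): 5 bp
  [218,226): 8 bp
  [226,233): 7 bp
  [233,238): 5 bp
  [238,245): 7 bp
  [245,253): 8 bp
  [253,262): 9 bp
  [262,266): 4 bp

[3,4,5,5,5,5,6,6,6,6,6,7,7,7,7,8,8,8,9,9,10,11,11,12,16,23,25,31]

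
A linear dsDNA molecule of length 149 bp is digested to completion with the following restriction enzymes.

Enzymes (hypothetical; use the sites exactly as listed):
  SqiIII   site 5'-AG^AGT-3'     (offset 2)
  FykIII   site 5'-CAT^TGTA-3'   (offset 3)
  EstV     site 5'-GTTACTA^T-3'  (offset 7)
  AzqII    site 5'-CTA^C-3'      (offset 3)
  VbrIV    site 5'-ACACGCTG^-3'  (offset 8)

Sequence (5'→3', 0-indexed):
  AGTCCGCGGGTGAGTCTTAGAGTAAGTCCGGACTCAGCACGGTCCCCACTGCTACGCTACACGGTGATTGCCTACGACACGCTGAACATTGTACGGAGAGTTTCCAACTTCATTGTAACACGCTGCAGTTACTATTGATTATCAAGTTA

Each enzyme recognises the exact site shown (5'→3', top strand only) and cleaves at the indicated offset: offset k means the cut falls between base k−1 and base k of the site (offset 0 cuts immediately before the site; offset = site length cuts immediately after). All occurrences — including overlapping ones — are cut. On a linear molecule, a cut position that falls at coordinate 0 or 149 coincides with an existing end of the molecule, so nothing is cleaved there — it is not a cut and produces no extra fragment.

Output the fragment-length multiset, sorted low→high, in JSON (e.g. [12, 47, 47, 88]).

Site scan:
  SqiIII AGAGT/2: at [18, 96] ⇒ [20, 98]
  FykIII CATTGTA/3: at [86, 110] ⇒ [89, 113]
  EstV GTTACTAT/7: at [127] ⇒ [134]
  AzqII CTAC/3: at [51, 56, 71] ⇒ [54, 59, 74]
  VbrIV ACACGCTG/8: at [76, 117] ⇒ [84, 125]

Pooled cuts: [20, 54, 59, 74, 84, 89, 98, 113, 125, 134]

Fragments:
  [0,20): 20 bp
  [20,54): 34 bp
  [54,59): 5 bp
  [59,74): 15 bp
  [74,84): 10 bp
  [84,89): 5 bp
  [89,98): 9 bp
  [98,113): 15 bp
  [113,125): 12 bp
  [125,134): 9 bp
  [134,149): 15 bp

[5,5,9,9,10,12,15,15,15,20,34]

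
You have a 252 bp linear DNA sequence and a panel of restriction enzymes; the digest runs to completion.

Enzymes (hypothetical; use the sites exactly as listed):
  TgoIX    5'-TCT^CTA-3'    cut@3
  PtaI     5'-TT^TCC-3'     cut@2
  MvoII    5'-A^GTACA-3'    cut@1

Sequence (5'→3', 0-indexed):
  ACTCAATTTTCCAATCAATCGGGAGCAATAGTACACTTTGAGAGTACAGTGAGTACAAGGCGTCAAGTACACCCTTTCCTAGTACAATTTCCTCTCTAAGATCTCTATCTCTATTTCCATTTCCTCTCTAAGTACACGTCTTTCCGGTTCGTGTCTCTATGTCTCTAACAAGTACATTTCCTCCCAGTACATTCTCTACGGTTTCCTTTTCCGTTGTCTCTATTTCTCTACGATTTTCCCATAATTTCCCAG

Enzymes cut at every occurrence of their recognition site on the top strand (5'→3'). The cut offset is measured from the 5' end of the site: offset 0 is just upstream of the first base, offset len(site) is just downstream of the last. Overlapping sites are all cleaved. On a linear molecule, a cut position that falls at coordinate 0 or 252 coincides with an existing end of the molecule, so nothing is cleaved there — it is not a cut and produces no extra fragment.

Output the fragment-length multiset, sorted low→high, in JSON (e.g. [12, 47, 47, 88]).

Scan for sites:
  TgoIX (TCTCTA, off=3): starts [92, 101, 107, 124, 153, 161, 192, 216, 224] → cuts [95, 104, 110, 127, 156, 164, 195, 219, 227]
  PtaI (TTTCC, off=2): starts [7, 74, 87, 113, 119, 140, 176, 201, 207, 234, 244] → cuts [9, 76, 89, 115, 121, 142, 178, 203, 209, 236, 246]
  MvoII (AGTACA, off=1): starts [29, 42, 51, 65, 80, 130, 170, 185] → cuts [30, 43, 52, 66, 81, 131, 171, 186]

All cut coordinates (distinct, sorted): [9, 30, 43, 52, 66, 76, 81, 89, 95, 104, 110, 115, 121, 127, 131, 142, 156, 164, 171, 178, 186, 195, 203, 209, 219, 227, 236, 246]

Fragment lengths:
  [0,9): 9 bp
  [9,30): 21 bp
  [30,43): 13 bp
  [43,52): 9 bp
  [52,66): 14 bp
  [66,76): 10 bp
  [76,81): 5 bp
  [81,89): 8 bp
  [89,95): 6 bp
  [95,104): 9 bp
  [104,110): 6 bp
  [110,115): 5 bp
  [115,121): 6 bp
  [121,127): 6 bp
  [127,131): 4 bp
  [131,142): 11 bp
  [142,156): 14 bp
  [156,164): 8 bp
  [164,171): 7 bp
  [171,178): 7 bp
  [178,186): 8 bp
  [186,195): 9 bp
  [195,203): 8 bp
  [203,209): 6 bp
  [209,219): 10 bp
  [219,227): 8 bp
  [227,236): 9 bp
  [236,246): 10 bp
  [246,252): 6 bp

[4,5,5,6,6,6,6,6,6,7,7,8,8,8,8,8,9,9,9,9,9,10,10,10,11,13,14,14,21]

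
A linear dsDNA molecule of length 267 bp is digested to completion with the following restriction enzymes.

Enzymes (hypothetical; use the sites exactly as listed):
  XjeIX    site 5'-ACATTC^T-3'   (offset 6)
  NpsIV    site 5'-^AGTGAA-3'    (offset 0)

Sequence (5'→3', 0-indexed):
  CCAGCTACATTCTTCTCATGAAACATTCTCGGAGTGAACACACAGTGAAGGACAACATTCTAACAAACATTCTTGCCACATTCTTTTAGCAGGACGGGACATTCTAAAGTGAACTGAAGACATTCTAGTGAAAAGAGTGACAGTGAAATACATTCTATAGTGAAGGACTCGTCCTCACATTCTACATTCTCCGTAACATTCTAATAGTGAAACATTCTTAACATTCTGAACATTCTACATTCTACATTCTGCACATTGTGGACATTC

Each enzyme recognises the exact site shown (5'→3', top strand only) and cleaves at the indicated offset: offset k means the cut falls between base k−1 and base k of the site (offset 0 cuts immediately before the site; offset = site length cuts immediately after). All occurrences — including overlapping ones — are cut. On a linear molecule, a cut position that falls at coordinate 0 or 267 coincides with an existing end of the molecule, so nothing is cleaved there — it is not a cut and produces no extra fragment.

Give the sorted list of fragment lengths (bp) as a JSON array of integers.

Site scan:
  XjeIX (ACATTCT, off=6): starts [6, 22, 54, 66, 77, 98, 119, 149, 176, 183, 195, 211, 220, 229, 236, 243] → cuts [12, 28, 60, 72, 83, 104, 125, 155, 182, 189, 201, 217, 226, 235, 242, 249]
  NpsIV (AGTGAA, off=0): starts [32, 43, 107, 126, 141, 158, 205] → cuts [32, 43, 107, 126, 141, 158, 205]

All cut coordinates (distinct, sorted): [12, 28, 32, 43, 60, 72, 83, 104, 107, 125, 126, 141, 155, 158, 182, 189, 201, 205, 217, 226, 235, 242, 249]

Fragment lengths:
  [0,12): 12 bp
  [12,28): 16 bp
  [28,32): 4 bp
  [32,43): 11 bp
  [43,60): 17 bp
  [60,72): 12 bp
  [72,83): 11 bp
  [83,104): 21 bp
  [104,107): 3 bp
  [107,125): 18 bp
  [125,126): 1 bp
  [126,141): 15 bp
  [141,155): 14 bp
  [155,158): 3 bp
  [158,182): 24 bp
  [182,189): 7 bp
  [189,201): 12 bp
  [201,205): 4 bp
  [205,217): 12 bp
  [217,226): 9 bp
  [226,235): 9 bp
  [235,242): 7 bp
  [242,249): 7 bp
  [249,267): 18 bp

[1,3,3,4,4,7,7,7,9,9,11,11,12,12,12,12,14,15,16,17,18,18,21,24]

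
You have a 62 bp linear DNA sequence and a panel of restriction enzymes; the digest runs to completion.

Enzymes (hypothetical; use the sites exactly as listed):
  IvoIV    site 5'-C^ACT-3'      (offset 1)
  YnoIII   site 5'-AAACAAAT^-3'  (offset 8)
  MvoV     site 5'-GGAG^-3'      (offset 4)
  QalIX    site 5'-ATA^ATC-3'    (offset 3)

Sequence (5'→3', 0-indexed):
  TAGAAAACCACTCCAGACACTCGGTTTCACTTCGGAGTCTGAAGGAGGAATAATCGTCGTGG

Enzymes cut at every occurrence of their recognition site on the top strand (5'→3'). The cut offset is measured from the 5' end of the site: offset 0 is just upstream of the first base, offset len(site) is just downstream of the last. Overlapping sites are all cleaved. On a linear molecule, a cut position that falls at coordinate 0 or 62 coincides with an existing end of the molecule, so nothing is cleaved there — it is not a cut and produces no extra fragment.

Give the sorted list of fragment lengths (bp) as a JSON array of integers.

[5,9,9,9,10,10,10]

Per-enzyme occurrences:
  IvoIV (CACT, off=1): starts [8, 17, 27] → cuts [9, 18, 28]
  YnoIII (AAACAAAT, off=8): no sites
  MvoV (GGAG, off=4): starts [33, 43] → cuts [37, 47]
  QalIX (ATAATC, off=3): starts [49] → cuts [52]

Pooled cuts: [9, 18, 28, 37, 47, 52]

Fragment lengths:
  [0,9): 9 bp
  [9,18): 9 bp
  [18,28): 10 bp
  [28,37): 9 bp
  [37,47): 10 bp
  [47,52): 5 bp
  [52,62): 10 bp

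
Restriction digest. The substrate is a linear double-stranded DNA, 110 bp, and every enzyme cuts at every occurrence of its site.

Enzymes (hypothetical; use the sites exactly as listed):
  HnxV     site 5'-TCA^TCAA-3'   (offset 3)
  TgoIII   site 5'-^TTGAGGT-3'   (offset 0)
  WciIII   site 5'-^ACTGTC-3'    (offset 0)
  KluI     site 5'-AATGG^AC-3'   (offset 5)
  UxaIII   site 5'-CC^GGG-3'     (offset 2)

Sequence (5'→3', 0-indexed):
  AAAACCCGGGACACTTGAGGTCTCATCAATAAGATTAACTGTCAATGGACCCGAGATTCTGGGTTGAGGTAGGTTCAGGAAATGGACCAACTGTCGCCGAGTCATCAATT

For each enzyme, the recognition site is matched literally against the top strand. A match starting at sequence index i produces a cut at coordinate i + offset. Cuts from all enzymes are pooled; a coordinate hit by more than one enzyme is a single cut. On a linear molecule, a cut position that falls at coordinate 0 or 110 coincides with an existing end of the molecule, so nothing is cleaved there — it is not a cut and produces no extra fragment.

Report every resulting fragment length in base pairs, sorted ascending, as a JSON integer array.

Site scan:
  HnxV (TCATCAA, off=3): starts [22, 101] → cuts [25, 104]
  TgoIII (TTGAGGT, off=0): starts [14, 63] → cuts [14, 63]
  WciIII (ACTGTC, off=0): starts [37, 89] → cuts [37, 89]
  KluI (AATGGAC, off=5): starts [43, 80] → cuts [48, 85]
  UxaIII (CCGGG, off=2): starts [5] → cuts [7]

All cut coordinates (distinct, sorted): [7, 14, 25, 37, 48, 63, 85, 89, 104]

Fragments:
  [0,7): 7 bp
  [7,14): 7 bp
  [14,25): 11 bp
  [25,37): 12 bp
  [37,48): 11 bp
  [48,63): 15 bp
  [63,85): 22 bp
  [85,89): 4 bp
  [89,104): 15 bp
  [104,110): 6 bp

[4,6,7,7,11,11,12,15,15,22]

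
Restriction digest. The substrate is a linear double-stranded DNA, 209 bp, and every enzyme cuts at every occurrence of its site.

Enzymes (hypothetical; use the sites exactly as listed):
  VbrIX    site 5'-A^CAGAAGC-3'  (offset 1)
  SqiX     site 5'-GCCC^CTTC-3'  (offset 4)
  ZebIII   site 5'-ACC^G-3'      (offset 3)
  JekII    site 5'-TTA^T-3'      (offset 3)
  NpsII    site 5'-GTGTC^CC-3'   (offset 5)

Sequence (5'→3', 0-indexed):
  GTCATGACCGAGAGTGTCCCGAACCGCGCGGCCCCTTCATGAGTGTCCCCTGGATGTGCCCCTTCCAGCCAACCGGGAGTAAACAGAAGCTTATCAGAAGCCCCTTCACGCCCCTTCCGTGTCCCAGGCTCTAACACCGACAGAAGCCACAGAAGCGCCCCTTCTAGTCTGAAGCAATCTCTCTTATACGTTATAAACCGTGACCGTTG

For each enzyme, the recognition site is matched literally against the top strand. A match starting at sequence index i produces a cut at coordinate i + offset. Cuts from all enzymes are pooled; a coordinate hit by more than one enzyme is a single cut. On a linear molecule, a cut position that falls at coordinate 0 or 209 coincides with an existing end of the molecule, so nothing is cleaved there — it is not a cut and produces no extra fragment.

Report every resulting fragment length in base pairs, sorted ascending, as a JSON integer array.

[2,4,6,6,7,7,9,9,9,9,9,10,10,10,10,11,13,13,14,15,26]

Site scan:
  VbrIX ACAGAAGC/1: at [82, 139, 148] ⇒ [83, 140, 149]
  SqiX GCCCCTTC/4: at [30, 57, 99, 109, 156] ⇒ [34, 61, 103, 113, 160]
  ZebIII ACCG/3: at [6, 22, 71, 135, 196, 202] ⇒ [9, 25, 74, 138, 199, 205]
  JekII TTAT/3: at [90, 183, 190] ⇒ [93, 186, 193]
  NpsII GTGTCCC/5: at [13, 42, 118] ⇒ [18, 47, 123]

Pooled cuts: [9, 18, 25, 34, 47, 61, 74, 83, 93, 103, 113, 123, 138, 140, 149, 160, 186, 193, 199, 205]

Fragments:
  [0,9): 9 bp
  [9,18): 9 bp
  [18,25): 7 bp
  [25,34): 9 bp
  [34,47): 13 bp
  [47,61): 14 bp
  [61,74): 13 bp
  [74,83): 9 bp
  [83,93): 10 bp
  [93,103): 10 bp
  [103,113): 10 bp
  [113,123): 10 bp
  [123,138): 15 bp
  [138,140): 2 bp
  [140,149): 9 bp
  [149,160): 11 bp
  [160,186): 26 bp
  [186,193): 7 bp
  [193,199): 6 bp
  [199,205): 6 bp
  [205,209): 4 bp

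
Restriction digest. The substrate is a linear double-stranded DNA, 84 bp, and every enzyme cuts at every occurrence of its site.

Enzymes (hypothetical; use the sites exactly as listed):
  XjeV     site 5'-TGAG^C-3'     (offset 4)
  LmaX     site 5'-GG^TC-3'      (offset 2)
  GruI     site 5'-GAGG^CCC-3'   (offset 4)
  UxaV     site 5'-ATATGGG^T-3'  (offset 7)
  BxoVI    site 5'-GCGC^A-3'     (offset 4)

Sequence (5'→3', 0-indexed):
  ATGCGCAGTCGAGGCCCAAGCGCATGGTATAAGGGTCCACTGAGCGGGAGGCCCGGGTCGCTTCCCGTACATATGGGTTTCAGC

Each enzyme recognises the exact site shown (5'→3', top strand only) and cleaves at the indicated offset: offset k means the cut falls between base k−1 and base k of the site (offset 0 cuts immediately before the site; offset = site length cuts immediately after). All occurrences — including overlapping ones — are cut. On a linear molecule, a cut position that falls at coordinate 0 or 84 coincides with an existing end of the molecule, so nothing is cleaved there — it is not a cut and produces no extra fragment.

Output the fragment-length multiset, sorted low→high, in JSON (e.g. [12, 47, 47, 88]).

Per-enzyme occurrences:
  XjeV TGAGC/4: at [40] ⇒ [44]
  LmaX GGTC/2: at [33, 55] ⇒ [35, 57]
  GruI GAGGCCC/4: at [10, 47] ⇒ [14, 51]
  UxaV ATATGGGT/7: at [70] ⇒ [77]
  BxoVI GCGCA/4: at [2, 19] ⇒ [6, 23]

All cut coordinates (distinct, sorted): [6, 14, 23, 35, 44, 51, 57, 77]

Fragment lengths:
  [0,6): 6 bp
  [6,14): 8 bp
  [14,23): 9 bp
  [23,35): 12 bp
  [35,44): 9 bp
  [44,51): 7 bp
  [51,57): 6 bp
  [57,77): 20 bp
  [77,84): 7 bp

[6,6,7,7,8,9,9,12,20]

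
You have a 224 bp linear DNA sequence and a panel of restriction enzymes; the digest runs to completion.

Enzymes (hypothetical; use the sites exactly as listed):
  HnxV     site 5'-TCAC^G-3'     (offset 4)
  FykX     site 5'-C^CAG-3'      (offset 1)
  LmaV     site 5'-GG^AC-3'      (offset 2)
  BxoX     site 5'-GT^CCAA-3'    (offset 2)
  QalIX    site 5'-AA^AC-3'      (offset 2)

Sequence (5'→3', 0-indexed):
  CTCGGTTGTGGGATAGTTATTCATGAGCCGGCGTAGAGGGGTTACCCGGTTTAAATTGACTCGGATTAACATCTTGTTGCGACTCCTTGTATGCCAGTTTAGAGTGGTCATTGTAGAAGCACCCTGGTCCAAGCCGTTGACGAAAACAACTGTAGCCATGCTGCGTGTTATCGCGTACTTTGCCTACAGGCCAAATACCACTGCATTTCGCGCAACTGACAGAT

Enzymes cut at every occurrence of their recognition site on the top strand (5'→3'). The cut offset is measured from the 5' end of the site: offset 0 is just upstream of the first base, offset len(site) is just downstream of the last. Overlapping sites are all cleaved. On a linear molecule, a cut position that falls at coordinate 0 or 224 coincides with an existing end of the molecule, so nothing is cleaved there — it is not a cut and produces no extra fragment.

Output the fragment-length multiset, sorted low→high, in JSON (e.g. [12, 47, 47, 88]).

[17,34,79,94]

Scan for sites:
  HnxV (TCACG, off=4): no sites
  FykX CCAG/1: at [93] ⇒ [94]
  LmaV (GGAC, off=2): no sites
  BxoX GTCCAA/2: at [126] ⇒ [128]
  QalIX AAAC/2: at [143] ⇒ [145]

All cut coordinates (distinct, sorted): [94, 128, 145]

Fragments:
  [0,94): 94 bp
  [94,128): 34 bp
  [128,145): 17 bp
  [145,224): 79 bp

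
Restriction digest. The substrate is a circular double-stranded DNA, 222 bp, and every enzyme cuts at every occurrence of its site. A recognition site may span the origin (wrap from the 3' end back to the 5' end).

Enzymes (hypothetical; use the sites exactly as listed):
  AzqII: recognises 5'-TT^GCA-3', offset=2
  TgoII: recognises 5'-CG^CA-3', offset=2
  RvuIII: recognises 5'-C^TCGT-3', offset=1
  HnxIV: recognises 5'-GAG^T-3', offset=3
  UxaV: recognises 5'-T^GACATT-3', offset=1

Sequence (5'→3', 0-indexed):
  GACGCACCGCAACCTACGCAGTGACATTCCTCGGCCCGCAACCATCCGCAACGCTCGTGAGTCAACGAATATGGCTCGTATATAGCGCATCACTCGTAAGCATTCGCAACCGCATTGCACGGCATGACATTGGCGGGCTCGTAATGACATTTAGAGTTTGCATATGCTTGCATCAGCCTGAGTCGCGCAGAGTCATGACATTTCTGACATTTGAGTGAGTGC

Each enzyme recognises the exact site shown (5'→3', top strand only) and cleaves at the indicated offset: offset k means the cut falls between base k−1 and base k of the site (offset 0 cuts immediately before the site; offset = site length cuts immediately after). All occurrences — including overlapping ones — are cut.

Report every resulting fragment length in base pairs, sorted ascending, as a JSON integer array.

Site scan:
  AzqII (TTGCA, off=2): starts [114, 157, 167] → cuts [116, 159, 169]
  TgoII (CGCA, off=2): starts [2, 7, 16, 36, 46, 85, 104, 110, 185] → cuts [4, 9, 18, 38, 48, 87, 106, 112, 187]
  RvuIII (CTCGT, off=1): starts [53, 74, 92, 137] → cuts [54, 75, 93, 138]
  HnxIV (GAGT, off=3): starts [58, 153, 179, 189, 212, 216] → cuts [61, 156, 182, 192, 215, 219]
  UxaV (TGACATT, off=1): starts [21, 124, 144, 195, 204] → cuts [22, 125, 145, 196, 205]

Pooled cuts: [4, 9, 18, 22, 38, 48, 54, 61, 75, 87, 93, 106, 112, 116, 125, 138, 145, 156, 159, 169, 182, 187, 192, 196, 205, 215, 219]

Fragments:
  4→9: 5 bp
  9→18: 9 bp
  18→22: 4 bp
  22→38: 16 bp
  38→48: 10 bp
  48→54: 6 bp
  54→61: 7 bp
  61→75: 14 bp
  75→87: 12 bp
  87→93: 6 bp
  93→106: 13 bp
  106→112: 6 bp
  112→116: 4 bp
  116→125: 9 bp
  125→138: 13 bp
  138→145: 7 bp
  145→156: 11 bp
  156→159: 3 bp
  159→169: 10 bp
  169→182: 13 bp
  182→187: 5 bp
  187→192: 5 bp
  192→196: 4 bp
  196→205: 9 bp
  205→215: 10 bp
  215→219: 4 bp
  219→4 (wrap): 222-219+4 = 7 bp

[3,4,4,4,4,5,5,5,6,6,6,7,7,7,9,9,9,10,10,10,11,12,13,13,13,14,16]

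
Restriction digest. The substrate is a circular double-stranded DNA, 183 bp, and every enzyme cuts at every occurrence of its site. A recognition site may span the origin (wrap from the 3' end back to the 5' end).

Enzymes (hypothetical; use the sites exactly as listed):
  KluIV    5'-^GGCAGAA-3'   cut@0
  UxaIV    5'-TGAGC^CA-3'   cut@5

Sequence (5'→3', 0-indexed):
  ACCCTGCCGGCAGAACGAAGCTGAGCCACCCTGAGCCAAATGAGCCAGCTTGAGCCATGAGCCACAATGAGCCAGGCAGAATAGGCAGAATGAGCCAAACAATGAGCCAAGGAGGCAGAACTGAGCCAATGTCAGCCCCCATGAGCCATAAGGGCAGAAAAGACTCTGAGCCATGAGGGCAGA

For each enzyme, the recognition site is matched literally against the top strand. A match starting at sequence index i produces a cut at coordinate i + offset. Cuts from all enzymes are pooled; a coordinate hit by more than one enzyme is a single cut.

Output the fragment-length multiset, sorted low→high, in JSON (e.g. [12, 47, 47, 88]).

[2,6,6,6,7,9,9,10,10,10,12,12,13,14,18,19,20]

Site scan:
  KluIV (GGCAGAA, off=0): starts [8, 74, 83, 113, 152, 177] → cuts [8, 74, 83, 113, 152, 177]
  UxaIV (TGAGCCA, off=5): starts [21, 31, 40, 50, 57, 67, 90, 102, 121, 141, 166] → cuts [26, 36, 45, 55, 62, 72, 95, 107, 126, 146, 171]

Pooled cuts: [8, 26, 36, 45, 55, 62, 72, 74, 83, 95, 107, 113, 126, 146, 152, 171, 177]

Fragment lengths:
  8→26: 18 bp
  26→36: 10 bp
  36→45: 9 bp
  45→55: 10 bp
  55→62: 7 bp
  62→72: 10 bp
  72→74: 2 bp
  74→83: 9 bp
  83→95: 12 bp
  95→107: 12 bp
  107→113: 6 bp
  113→126: 13 bp
  126→146: 20 bp
  146→152: 6 bp
  152→171: 19 bp
  171→177: 6 bp
  177→8 (wrap): 183-177+8 = 14 bp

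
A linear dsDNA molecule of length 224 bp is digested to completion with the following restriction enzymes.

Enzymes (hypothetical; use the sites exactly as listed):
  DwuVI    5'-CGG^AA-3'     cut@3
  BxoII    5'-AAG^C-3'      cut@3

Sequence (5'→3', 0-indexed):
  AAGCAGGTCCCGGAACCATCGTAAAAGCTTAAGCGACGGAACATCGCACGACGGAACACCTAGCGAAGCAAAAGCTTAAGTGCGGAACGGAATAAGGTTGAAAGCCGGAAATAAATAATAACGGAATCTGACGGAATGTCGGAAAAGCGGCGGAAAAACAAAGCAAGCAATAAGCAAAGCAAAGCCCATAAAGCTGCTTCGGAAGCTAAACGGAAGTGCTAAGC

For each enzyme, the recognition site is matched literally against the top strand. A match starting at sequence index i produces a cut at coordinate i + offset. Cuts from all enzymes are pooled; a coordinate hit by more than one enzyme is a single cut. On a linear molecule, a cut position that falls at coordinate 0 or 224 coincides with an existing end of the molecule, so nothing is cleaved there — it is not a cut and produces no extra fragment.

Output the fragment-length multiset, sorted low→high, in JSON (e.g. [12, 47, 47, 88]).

[1,3,3,4,4,5,5,5,5,6,6,6,6,7,8,8,9,9,10,10,10,10,11,14,14,14,15,16]

Per-enzyme occurrences:
  DwuVI CGGAA/3: at [10, 36, 51, 82, 87, 105, 121, 131, 139, 150, 199, 210] ⇒ [13, 39, 54, 85, 90, 108, 124, 134, 142, 153, 202, 213]
  BxoII AAGC/3: at [0, 24, 30, 65, 71, 101, 144, 160, 164, 171, 176, 181, 190, 202, 220] ⇒ [3, 27, 33, 68, 74, 104, 147, 163, 167, 174, 179, 184, 193, 205, 223]

Pooled cuts: [3, 13, 27, 33, 39, 54, 68, 74, 85, 90, 104, 108, 124, 134, 142, 147, 153, 163, 167, 174, 179, 184, 193, 202, 205, 213, 223]

Fragments:
  [0,3): 3 bp
  [3,13): 10 bp
  [13,27): 14 bp
  [27,33): 6 bp
  [33,39): 6 bp
  [39,54): 15 bp
  [54,68): 14 bp
  [68,74): 6 bp
  [74,85): 11 bp
  [85,90): 5 bp
  [90,104): 14 bp
  [104,108): 4 bp
  [108,124): 16 bp
  [124,134): 10 bp
  [134,142): 8 bp
  [142,147): 5 bp
  [147,153): 6 bp
  [153,163): 10 bp
  [163,167): 4 bp
  [167,174): 7 bp
  [174,179): 5 bp
  [179,184): 5 bp
  [184,193): 9 bp
  [193,202): 9 bp
  [202,205): 3 bp
  [205,213): 8 bp
  [213,223): 10 bp
  [223,224): 1 bp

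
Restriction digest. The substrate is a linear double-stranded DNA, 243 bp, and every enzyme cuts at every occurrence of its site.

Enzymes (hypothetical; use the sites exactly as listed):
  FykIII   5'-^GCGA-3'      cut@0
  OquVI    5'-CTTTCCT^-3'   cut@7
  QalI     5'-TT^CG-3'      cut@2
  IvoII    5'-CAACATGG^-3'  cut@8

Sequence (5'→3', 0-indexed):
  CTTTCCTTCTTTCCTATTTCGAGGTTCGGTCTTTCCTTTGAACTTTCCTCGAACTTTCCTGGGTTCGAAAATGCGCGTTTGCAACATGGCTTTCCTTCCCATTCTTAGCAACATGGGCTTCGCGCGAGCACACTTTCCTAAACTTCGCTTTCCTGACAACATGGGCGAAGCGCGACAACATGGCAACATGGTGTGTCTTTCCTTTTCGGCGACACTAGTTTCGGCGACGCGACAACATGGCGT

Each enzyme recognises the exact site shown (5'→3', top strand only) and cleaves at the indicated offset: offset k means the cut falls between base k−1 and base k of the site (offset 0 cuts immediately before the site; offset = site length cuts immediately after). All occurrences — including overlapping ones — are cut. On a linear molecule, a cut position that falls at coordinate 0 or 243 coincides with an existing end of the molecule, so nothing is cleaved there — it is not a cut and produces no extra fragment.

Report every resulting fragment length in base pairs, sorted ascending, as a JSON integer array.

Site scan:
  FykIII GCGA/0: at [123, 164, 171, 208, 223, 228] ⇒ [123, 164, 171, 208, 223, 228]
  OquVI CTTTCCT/7: at [0, 8, 30, 42, 53, 89, 132, 147, 196] ⇒ [7, 15, 37, 49, 60, 96, 139, 154, 203]
  QalI TTCG/2: at [17, 24, 63, 118, 143, 204, 219] ⇒ [19, 26, 65, 120, 145, 206, 221]
  IvoII CAACATGG/8: at [81, 108, 156, 175, 183, 232] ⇒ [89, 116, 164, 183, 191, 240]

Pooled cuts: [7, 15, 19, 26, 37, 49, 60, 65, 89, 96, 116, 120, 123, 139, 145, 154, 164, 171, 183, 191, 203, 206, 208, 221, 223, 228, 240]

Fragment lengths:
  [0,7): 7 bp
  [7,15): 8 bp
  [15,19): 4 bp
  [19,26): 7 bp
  [26,37): 11 bp
  [37,49): 12 bp
  [49,60): 11 bp
  [60,65): 5 bp
  [65,89): 24 bp
  [89,96): 7 bp
  [96,116): 20 bp
  [116,120): 4 bp
  [120,123): 3 bp
  [123,139): 16 bp
  [139,145): 6 bp
  [145,154): 9 bp
  [154,164): 10 bp
  [164,171): 7 bp
  [171,183): 12 bp
  [183,191): 8 bp
  [191,203): 12 bp
  [203,206): 3 bp
  [206,208): 2 bp
  [208,221): 13 bp
  [221,223): 2 bp
  [223,228): 5 bp
  [228,240): 12 bp
  [240,243): 3 bp

[2,2,3,3,3,4,4,5,5,6,7,7,7,7,8,8,9,10,11,11,12,12,12,12,13,16,20,24]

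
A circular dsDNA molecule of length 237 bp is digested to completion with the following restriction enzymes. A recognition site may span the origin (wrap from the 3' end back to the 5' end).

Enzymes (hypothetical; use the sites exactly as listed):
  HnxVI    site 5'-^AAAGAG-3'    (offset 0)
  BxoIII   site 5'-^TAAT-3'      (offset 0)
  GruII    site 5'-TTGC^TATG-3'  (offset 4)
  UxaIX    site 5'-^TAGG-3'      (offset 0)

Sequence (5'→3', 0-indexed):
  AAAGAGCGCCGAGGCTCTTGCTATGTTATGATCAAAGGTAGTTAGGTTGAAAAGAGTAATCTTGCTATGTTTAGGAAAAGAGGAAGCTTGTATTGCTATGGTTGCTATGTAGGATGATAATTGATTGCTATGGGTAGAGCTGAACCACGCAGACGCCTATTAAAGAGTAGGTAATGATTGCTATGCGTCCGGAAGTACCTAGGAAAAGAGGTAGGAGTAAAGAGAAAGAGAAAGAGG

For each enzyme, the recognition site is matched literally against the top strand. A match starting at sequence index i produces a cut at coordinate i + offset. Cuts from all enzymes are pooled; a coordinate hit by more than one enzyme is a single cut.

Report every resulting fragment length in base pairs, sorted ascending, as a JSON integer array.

[4,4,5,5,6,6,6,6,6,7,7,7,8,8,9,9,10,11,18,20,21,21,33]

Site scan:
  HnxVI (AAAGAG, off=0): starts [0, 50, 76, 161, 204, 218, 224, 230] → cuts [0, 50, 76, 161, 204, 218, 224, 230]
  BxoIII (TAAT, off=0): starts [56, 117, 171] → cuts [56, 117, 171]
  GruII (TTGCTATG, off=4): starts [17, 61, 92, 101, 124, 177] → cuts [21, 65, 96, 105, 128, 181]
  UxaIX (TAGG, off=0): starts [42, 71, 109, 167, 199, 211] → cuts [42, 71, 109, 167, 199, 211]

Pooled cuts: [0, 21, 42, 50, 56, 65, 71, 76, 96, 105, 109, 117, 128, 161, 167, 171, 181, 199, 204, 211, 218, 224, 230]

Fragment lengths:
  0→21: 21 bp
  21→42: 21 bp
  42→50: 8 bp
  50→56: 6 bp
  56→65: 9 bp
  65→71: 6 bp
  71→76: 5 bp
  76→96: 20 bp
  96→105: 9 bp
  105→109: 4 bp
  109→117: 8 bp
  117→128: 11 bp
  128→161: 33 bp
  161→167: 6 bp
  167→171: 4 bp
  171→181: 10 bp
  181→199: 18 bp
  199→204: 5 bp
  204→211: 7 bp
  211→218: 7 bp
  218→224: 6 bp
  224→230: 6 bp
  230→0 (wrap): 237-230+0 = 7 bp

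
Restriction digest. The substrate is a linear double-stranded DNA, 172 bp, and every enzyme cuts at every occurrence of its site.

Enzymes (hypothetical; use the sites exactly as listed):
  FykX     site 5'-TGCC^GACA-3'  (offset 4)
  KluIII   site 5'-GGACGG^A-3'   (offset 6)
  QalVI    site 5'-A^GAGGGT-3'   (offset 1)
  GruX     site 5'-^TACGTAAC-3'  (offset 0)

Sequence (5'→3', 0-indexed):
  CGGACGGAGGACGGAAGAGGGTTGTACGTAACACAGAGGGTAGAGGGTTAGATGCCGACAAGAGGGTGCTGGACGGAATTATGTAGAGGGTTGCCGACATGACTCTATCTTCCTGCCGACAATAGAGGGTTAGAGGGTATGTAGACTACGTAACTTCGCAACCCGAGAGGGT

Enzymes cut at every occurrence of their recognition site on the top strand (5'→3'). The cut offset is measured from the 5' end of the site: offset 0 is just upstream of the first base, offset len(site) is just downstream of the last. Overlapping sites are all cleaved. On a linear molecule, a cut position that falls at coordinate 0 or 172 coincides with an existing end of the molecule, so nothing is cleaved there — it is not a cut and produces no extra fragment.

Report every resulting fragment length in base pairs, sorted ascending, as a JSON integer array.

[2,5,6,7,7,7,7,8,8,9,10,11,14,14,15,20,22]

Scan for sites:
  FykX (TGCCGACA, off=4): starts [52, 91, 113] → cuts [56, 95, 117]
  KluIII (GGACGGA, off=6): starts [1, 8, 70] → cuts [7, 14, 76]
  QalVI (AGAGGGT, off=1): starts [15, 34, 41, 60, 84, 123, 131, 165] → cuts [16, 35, 42, 61, 85, 124, 132, 166]
  GruX (TACGTAAC, off=0): starts [24, 146] → cuts [24, 146]

Pooled cuts: [7, 14, 16, 24, 35, 42, 56, 61, 76, 85, 95, 117, 124, 132, 146, 166]

Fragments:
  [0,7): 7 bp
  [7,14): 7 bp
  [14,16): 2 bp
  [16,24): 8 bp
  [24,35): 11 bp
  [35,42): 7 bp
  [42,56): 14 bp
  [56,61): 5 bp
  [61,76): 15 bp
  [76,85): 9 bp
  [85,95): 10 bp
  [95,117): 22 bp
  [117,124): 7 bp
  [124,132): 8 bp
  [132,146): 14 bp
  [146,166): 20 bp
  [166,172): 6 bp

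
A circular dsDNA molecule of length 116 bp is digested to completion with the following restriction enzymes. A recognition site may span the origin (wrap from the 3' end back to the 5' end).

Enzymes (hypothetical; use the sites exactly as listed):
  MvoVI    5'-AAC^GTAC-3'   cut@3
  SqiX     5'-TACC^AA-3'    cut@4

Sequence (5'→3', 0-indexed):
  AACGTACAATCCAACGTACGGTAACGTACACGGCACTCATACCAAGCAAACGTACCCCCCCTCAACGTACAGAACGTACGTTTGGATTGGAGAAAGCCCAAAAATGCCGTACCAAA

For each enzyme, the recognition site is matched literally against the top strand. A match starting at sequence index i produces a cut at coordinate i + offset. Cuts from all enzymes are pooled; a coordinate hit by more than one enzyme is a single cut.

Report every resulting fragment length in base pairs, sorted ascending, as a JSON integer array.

[6,8,9,10,12,15,18,38]

Site scan:
  MvoVI (AACGTAC, off=3): starts [0, 12, 22, 48, 63, 72] → cuts [3, 15, 25, 51, 66, 75]
  SqiX (TACCAA, off=4): starts [39, 109] → cuts [43, 113]

All cut coordinates (distinct, sorted): [3, 15, 25, 43, 51, 66, 75, 113]

Fragments:
  3→15: 12 bp
  15→25: 10 bp
  25→43: 18 bp
  43→51: 8 bp
  51→66: 15 bp
  66→75: 9 bp
  75→113: 38 bp
  113→3 (wrap): 116-113+3 = 6 bp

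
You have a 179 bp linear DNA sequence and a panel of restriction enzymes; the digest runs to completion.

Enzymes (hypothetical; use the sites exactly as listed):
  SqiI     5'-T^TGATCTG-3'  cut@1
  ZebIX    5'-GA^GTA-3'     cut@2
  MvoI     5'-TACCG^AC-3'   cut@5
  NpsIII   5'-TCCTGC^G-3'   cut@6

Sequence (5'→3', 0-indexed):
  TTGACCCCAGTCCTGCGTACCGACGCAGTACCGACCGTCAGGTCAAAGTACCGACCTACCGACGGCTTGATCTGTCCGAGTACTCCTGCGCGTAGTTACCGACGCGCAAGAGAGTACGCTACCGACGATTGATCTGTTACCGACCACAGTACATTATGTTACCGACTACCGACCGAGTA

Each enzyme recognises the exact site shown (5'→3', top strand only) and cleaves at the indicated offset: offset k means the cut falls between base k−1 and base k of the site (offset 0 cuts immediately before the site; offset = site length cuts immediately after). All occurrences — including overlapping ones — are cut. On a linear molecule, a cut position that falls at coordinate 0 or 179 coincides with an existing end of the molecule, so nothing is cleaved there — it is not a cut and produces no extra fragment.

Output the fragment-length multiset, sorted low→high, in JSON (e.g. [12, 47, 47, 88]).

[3,5,5,6,6,7,8,10,11,11,12,12,12,13,16,20,22]

Per-enzyme occurrences:
  SqiI TTGATCTG/1: at [66, 128] ⇒ [67, 129]
  ZebIX GAGTA/2: at [77, 111, 174] ⇒ [79, 113, 176]
  MvoI TACCGAC/5: at [17, 28, 48, 56, 96, 119, 137, 159, 166] ⇒ [22, 33, 53, 61, 101, 124, 142, 164, 171]
  NpsIII TCCTGCG/6: at [10, 83] ⇒ [16, 89]

Pooled cuts: [16, 22, 33, 53, 61, 67, 79, 89, 101, 113, 124, 129, 142, 164, 171, 176]

Fragment lengths:
  [0,16): 16 bp
  [16,22): 6 bp
  [22,33): 11 bp
  [33,53): 20 bp
  [53,61): 8 bp
  [61,67): 6 bp
  [67,79): 12 bp
  [79,89): 10 bp
  [89,101): 12 bp
  [101,113): 12 bp
  [113,124): 11 bp
  [124,129): 5 bp
  [129,142): 13 bp
  [142,164): 22 bp
  [164,171): 7 bp
  [171,176): 5 bp
  [176,179): 3 bp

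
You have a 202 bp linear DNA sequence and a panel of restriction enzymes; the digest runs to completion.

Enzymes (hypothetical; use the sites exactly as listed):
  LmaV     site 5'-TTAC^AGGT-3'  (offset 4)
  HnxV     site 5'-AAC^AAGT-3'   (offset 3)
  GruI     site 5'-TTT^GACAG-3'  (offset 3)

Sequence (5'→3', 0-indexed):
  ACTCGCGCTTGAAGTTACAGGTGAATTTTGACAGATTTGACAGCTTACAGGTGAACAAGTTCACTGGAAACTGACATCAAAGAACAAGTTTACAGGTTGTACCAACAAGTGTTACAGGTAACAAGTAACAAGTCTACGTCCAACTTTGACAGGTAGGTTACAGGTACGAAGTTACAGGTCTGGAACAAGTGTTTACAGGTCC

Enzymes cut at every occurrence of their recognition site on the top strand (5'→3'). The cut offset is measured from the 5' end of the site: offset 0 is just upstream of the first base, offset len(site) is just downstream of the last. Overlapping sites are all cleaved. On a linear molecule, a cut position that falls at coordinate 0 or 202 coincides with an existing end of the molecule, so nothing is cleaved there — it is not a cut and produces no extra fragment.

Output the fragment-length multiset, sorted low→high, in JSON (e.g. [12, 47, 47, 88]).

Per-enzyme occurrences:
  LmaV TTACAGGT/4: at [14, 44, 89, 111, 157, 171, 192] ⇒ [18, 48, 93, 115, 161, 175, 196]
  HnxV AACAAGT/3: at [53, 82, 103, 119, 126, 183] ⇒ [56, 85, 106, 122, 129, 186]
  GruI TTTGACAG/3: at [26, 35, 144] ⇒ [29, 38, 147]

All cut coordinates (distinct, sorted): [18, 29, 38, 48, 56, 85, 93, 106, 115, 122, 129, 147, 161, 175, 186, 196]

Fragments:
  [0,18): 18 bp
  [18,29): 11 bp
  [29,38): 9 bp
  [38,48): 10 bp
  [48,56): 8 bp
  [56,85): 29 bp
  [85,93): 8 bp
  [93,106): 13 bp
  [106,115): 9 bp
  [115,122): 7 bp
  [122,129): 7 bp
  [129,147): 18 bp
  [147,161): 14 bp
  [161,175): 14 bp
  [175,186): 11 bp
  [186,196): 10 bp
  [196,202): 6 bp

[6,7,7,8,8,9,9,10,10,11,11,13,14,14,18,18,29]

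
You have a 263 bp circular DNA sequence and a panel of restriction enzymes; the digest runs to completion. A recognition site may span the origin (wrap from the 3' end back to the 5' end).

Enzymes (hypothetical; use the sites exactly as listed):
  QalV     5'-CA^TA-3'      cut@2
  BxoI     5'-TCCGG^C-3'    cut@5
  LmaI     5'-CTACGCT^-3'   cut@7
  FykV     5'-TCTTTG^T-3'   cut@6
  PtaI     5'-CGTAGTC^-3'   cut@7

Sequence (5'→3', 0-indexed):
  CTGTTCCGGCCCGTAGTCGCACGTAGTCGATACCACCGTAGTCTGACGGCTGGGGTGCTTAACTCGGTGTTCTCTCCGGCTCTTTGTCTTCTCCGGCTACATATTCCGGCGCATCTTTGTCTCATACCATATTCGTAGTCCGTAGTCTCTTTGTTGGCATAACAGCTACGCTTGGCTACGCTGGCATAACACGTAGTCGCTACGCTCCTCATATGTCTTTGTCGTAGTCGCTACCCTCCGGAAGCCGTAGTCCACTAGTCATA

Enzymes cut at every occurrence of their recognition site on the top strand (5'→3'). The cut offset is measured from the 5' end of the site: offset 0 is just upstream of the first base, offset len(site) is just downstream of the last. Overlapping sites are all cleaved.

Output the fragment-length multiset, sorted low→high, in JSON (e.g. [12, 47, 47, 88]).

Site scan:
  QalV (CATA, off=2): starts [99, 122, 127, 157, 184, 209, 259] → cuts [101, 124, 129, 159, 186, 211, 261]
  BxoI (TCCGGC, off=5): starts [4, 74, 91, 104] → cuts [9, 79, 96, 109]
  LmaI (CTACGCT, off=7): starts [165, 175, 199] → cuts [172, 182, 206]
  FykV (TCTTTGT, off=6): starts [80, 113, 147, 215] → cuts [86, 119, 153, 221]
  PtaI (CGTAGTC, off=7): starts [11, 21, 36, 133, 140, 191, 222, 245] → cuts [18, 28, 43, 140, 147, 198, 229, 252]

All cut coordinates (distinct, sorted): [9, 18, 28, 43, 79, 86, 96, 101, 109, 119, 124, 129, 140, 147, 153, 159, 172, 182, 186, 198, 206, 211, 221, 229, 252, 261]

Fragments:
  9→18: 9 bp
  18→28: 10 bp
  28→43: 15 bp
  43→79: 36 bp
  79→86: 7 bp
  86→96: 10 bp
  96→101: 5 bp
  101→109: 8 bp
  109→119: 10 bp
  119→124: 5 bp
  124→129: 5 bp
  129→140: 11 bp
  140→147: 7 bp
  147→153: 6 bp
  153→159: 6 bp
  159→172: 13 bp
  172→182: 10 bp
  182→186: 4 bp
  186→198: 12 bp
  198→206: 8 bp
  206→211: 5 bp
  211→221: 10 bp
  221→229: 8 bp
  229→252: 23 bp
  252→261: 9 bp
  261→9 (wrap): 263-261+9 = 11 bp

[4,5,5,5,5,6,6,7,7,8,8,8,9,9,10,10,10,10,10,11,11,12,13,15,23,36]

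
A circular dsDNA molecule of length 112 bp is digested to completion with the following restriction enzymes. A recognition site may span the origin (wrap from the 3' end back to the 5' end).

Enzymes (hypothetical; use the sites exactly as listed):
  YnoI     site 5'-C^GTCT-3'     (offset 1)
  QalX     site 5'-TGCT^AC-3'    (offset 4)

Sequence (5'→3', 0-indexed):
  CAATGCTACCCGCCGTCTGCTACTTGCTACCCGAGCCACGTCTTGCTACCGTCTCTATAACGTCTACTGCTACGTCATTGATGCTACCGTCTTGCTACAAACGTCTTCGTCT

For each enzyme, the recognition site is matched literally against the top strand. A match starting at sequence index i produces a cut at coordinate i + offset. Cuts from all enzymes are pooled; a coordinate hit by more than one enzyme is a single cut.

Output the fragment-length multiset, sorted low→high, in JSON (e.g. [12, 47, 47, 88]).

[3,3,6,6,7,7,7,8,8,10,11,11,11,14]

Site scan:
  YnoI CGTCT/1: at [13, 38, 49, 60, 87, 101, 107] ⇒ [14, 39, 50, 61, 88, 102, 108]
  QalX TGCTAC/4: at [3, 17, 24, 43, 67, 81, 92] ⇒ [7, 21, 28, 47, 71, 85, 96]

Pooled cuts: [7, 14, 21, 28, 39, 47, 50, 61, 71, 85, 88, 96, 102, 108]

Fragments:
  7→14: 7 bp
  14→21: 7 bp
  21→28: 7 bp
  28→39: 11 bp
  39→47: 8 bp
  47→50: 3 bp
  50→61: 11 bp
  61→71: 10 bp
  71→85: 14 bp
  85→88: 3 bp
  88→96: 8 bp
  96→102: 6 bp
  102→108: 6 bp
  108→7 (wrap): 112-108+7 = 11 bp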